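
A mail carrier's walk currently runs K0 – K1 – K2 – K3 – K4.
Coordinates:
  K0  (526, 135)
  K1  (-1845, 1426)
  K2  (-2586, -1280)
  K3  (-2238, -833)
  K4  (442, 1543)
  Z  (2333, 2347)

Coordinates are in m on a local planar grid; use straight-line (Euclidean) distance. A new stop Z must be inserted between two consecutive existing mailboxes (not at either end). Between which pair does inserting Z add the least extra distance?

between K3 and K4

Added distance for inserting Z between each consecutive pair:
K0–K1: 4434.9 m
K1–K2: 7584.3 m
K2–K3: 11113.5 m
K3–K4: 4041.6 m
Smallest added distance is 4041.6 m, inserting between K3 and K4.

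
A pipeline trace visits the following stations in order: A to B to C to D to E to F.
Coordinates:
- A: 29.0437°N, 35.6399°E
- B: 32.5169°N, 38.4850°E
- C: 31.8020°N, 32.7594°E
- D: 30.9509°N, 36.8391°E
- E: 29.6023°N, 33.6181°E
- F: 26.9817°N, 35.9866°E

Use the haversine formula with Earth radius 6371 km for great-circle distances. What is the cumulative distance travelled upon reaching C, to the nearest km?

Leg distances:
A→B: 472.2 km  (cumulative 472.2 km)
B→C: 544.7 km  (cumulative 1016.9 km)
Cumulative distance at C ≈ 1017 km.

1017 km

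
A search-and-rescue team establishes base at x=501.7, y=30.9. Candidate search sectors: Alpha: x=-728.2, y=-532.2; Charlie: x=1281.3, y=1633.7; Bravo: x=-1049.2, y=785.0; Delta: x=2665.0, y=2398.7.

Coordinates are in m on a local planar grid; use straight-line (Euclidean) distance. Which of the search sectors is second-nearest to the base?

Distance to each, sorted:
Alpha: 1352.7 m
Bravo: 1724.5 m
Charlie: 1782.3 m
Delta: 3207.2 m
The second-nearest is Bravo at 1724.5 m.

Bravo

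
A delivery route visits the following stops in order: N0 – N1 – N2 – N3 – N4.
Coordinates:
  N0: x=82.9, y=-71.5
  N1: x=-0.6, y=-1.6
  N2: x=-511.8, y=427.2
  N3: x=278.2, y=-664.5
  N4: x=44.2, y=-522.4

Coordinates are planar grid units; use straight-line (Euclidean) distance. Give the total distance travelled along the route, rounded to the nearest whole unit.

Leg distances:
N0→N1: 108.9  (cumulative 108.9)
N1→N2: 667.2  (cumulative 776.1)
N2→N3: 1347.6  (cumulative 2123.7)
N3→N4: 273.8  (cumulative 2397.4)
Total route length ≈ 2397.

2397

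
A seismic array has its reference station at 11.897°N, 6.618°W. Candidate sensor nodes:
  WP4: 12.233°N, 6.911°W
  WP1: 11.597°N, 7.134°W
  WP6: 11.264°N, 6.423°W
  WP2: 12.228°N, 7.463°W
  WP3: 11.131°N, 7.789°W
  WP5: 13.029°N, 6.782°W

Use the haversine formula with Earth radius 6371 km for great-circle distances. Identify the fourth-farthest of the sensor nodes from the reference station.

WP6

Distances from the reference station (11.897°N, 6.618°W):
WP3: 153.4 km
WP5: 127.1 km
WP2: 99.0 km
WP6: 73.5 km
WP1: 65.3 km
WP4: 49.1 km
The fourth-farthest is WP6 at 73.5 km.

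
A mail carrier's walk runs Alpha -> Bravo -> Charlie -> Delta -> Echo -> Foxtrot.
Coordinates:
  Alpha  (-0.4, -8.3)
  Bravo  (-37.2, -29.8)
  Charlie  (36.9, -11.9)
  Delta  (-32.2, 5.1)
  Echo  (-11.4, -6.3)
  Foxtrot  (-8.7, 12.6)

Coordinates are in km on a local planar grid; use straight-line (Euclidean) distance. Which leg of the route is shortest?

Leg distances:
Alpha→Bravo: 42.6 km
Bravo→Charlie: 76.2 km
Charlie→Delta: 71.2 km
Delta→Echo: 23.7 km
Echo→Foxtrot: 19.1 km
The shortest leg is Echo–Foxtrot at 19.1 km.

Echo–Foxtrot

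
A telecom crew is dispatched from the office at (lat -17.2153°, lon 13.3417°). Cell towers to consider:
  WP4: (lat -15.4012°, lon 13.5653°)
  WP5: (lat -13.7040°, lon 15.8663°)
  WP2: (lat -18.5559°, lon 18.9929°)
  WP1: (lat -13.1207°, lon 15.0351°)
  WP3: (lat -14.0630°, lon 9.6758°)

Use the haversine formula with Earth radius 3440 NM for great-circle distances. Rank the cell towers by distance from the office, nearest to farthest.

WP4, WP5, WP1, WP3, WP2

Distance from the office at (lat -17.2153°, lon 13.3417°) to each:
WP4 (lat -15.4012°, lon 13.5653°): 109.7 NM
WP5 (lat -13.7040°, lon 15.8663°): 256.5 NM
WP1 (lat -13.1207°, lon 15.0351°): 264.7 NM
WP3 (lat -14.0630°, lon 9.6758°): 284.1 NM
WP2 (lat -18.5559°, lon 18.9929°): 332.8 NM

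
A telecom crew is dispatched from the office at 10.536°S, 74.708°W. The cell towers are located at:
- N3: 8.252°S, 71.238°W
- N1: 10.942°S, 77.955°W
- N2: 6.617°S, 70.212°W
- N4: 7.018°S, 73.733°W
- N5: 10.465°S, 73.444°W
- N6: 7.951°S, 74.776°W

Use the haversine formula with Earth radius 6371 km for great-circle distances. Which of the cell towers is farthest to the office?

N2

Distances from the office (10.536°S, 74.708°W):
N2: 658.9 km
N3: 457.6 km
N4: 405.6 km
N1: 357.6 km
N6: 287.5 km
N5: 138.4 km
The farthest is N2 at 658.9 km.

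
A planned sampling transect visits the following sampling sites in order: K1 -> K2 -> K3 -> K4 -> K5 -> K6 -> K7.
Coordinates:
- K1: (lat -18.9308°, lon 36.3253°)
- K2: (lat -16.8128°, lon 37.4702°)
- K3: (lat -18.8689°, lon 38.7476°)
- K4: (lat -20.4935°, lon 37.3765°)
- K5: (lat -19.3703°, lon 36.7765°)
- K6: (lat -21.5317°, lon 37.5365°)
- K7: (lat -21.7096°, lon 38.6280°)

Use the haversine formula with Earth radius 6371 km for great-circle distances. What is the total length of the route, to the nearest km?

Leg distances:
K1→K2: 264.8 km  (cumulative 264.8 km)
K2→K3: 265.6 km  (cumulative 530.5 km)
K3→K4: 230.7 km  (cumulative 761.2 km)
K4→K5: 139.8 km  (cumulative 901.0 km)
K5→K6: 253.0 km  (cumulative 1154.0 km)
K6→K7: 114.6 km  (cumulative 1268.5 km)
Total route length ≈ 1269 km.

1269 km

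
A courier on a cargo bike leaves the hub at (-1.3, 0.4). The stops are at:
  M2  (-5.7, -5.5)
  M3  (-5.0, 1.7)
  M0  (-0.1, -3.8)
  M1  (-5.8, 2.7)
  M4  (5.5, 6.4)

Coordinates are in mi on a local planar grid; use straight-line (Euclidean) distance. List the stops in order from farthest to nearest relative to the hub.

M4, M2, M1, M0, M3

Computing each straight-line distance from (-1.3, 0.4):
M4 (5.5, 6.4): 9.1 mi
M2 (-5.7, -5.5): 7.4 mi
M1 (-5.8, 2.7): 5.1 mi
M0 (-0.1, -3.8): 4.4 mi
M3 (-5.0, 1.7): 3.9 mi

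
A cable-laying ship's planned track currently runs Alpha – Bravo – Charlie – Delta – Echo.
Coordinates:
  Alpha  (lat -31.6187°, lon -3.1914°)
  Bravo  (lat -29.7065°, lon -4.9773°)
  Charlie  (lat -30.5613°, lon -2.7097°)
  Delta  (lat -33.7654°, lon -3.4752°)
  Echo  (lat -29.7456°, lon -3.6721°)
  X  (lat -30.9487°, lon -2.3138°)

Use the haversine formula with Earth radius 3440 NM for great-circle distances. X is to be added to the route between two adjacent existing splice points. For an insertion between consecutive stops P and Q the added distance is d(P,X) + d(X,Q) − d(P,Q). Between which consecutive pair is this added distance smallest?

Added distance for inserting X between each consecutive pair:
Alpha–Bravo: 70.0 NM
Bravo–Charlie: 59.4 NM
Charlie–Delta: 13.8 NM
Delta–Echo: 38.4 NM
Smallest added distance is 13.8 NM, inserting between Charlie and Delta.

between Charlie and Delta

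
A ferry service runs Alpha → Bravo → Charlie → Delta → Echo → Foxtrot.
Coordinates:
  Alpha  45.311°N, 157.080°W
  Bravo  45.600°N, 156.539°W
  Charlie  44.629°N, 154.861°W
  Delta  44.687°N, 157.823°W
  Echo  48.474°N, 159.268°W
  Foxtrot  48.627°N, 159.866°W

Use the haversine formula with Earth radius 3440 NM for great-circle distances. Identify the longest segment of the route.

Delta–Echo

Leg distances:
Alpha→Bravo: 28.6 NM
Bravo→Charlie: 91.9 NM
Charlie→Delta: 126.5 NM
Delta→Echo: 235.0 NM
Echo→Foxtrot: 25.5 NM
The longest leg is Delta–Echo at 235.0 NM.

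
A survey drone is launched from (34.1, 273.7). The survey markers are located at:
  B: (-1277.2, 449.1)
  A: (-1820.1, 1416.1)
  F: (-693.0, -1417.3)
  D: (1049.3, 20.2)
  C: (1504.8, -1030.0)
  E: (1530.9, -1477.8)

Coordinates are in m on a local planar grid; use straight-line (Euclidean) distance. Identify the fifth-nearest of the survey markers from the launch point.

Distances from the launch point ((34.1, 273.7)):
D: 1046.4 m
B: 1323.0 m
F: 1840.7 m
C: 1965.3 m
A: 2177.9 m
E: 2303.9 m
The fifth-nearest is A at 2177.9 m.

A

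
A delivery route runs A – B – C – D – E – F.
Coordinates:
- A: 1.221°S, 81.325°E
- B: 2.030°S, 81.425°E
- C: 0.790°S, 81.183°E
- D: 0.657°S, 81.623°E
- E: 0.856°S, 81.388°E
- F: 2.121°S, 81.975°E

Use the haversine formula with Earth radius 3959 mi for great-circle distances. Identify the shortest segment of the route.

Leg distances:
A→B: 56.3 mi
B→C: 87.3 mi
C→D: 31.8 mi
D→E: 21.3 mi
E→F: 96.4 mi
The shortest leg is D–E at 21.3 mi.

D–E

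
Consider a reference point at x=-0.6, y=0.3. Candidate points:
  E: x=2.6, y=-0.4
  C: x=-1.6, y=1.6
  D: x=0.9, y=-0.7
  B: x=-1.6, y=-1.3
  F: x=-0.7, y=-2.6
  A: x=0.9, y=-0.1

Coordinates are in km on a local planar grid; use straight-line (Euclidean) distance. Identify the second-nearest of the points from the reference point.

Distance to each, sorted:
A: 1.6 km
C: 1.6 km
D: 1.8 km
B: 1.9 km
F: 2.9 km
E: 3.3 km
The second-nearest is C at 1.6 km.

C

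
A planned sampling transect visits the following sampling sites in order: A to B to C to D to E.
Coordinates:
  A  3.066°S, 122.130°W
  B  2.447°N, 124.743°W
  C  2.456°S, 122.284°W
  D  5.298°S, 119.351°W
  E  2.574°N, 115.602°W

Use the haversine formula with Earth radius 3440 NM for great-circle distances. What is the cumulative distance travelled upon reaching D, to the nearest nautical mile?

Leg distances:
A→B: 366.3 NM  (cumulative 366.3 NM)
B→C: 329.3 NM  (cumulative 695.6 NM)
C→D: 244.9 NM  (cumulative 940.5 NM)
Cumulative distance at D ≈ 940 NM.

940 NM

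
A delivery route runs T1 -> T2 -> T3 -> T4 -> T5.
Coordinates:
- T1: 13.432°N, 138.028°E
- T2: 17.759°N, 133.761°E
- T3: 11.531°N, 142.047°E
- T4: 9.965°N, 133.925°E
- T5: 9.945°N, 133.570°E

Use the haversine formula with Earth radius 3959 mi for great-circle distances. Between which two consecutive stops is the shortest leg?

Leg distances:
T1→T2: 412.3 mi
T2→T3: 701.2 mi
T3→T4: 561.8 mi
T4→T5: 24.2 mi
The shortest leg is T4–T5 at 24.2 mi.

T4–T5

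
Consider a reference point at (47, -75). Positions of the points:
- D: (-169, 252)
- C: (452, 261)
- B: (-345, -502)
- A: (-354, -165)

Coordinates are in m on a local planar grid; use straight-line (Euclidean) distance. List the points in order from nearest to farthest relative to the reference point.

D, A, C, B

Distance from the reference point at (47, -75) to each:
D (-169, 252): 391.9 m
A (-354, -165): 411.0 m
C (452, 261): 526.2 m
B (-345, -502): 579.6 m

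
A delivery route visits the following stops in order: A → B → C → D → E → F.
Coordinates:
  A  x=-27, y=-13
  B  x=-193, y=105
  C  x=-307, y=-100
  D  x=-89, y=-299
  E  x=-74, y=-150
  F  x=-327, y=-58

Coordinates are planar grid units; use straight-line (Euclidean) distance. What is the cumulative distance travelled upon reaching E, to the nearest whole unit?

Leg distances:
A→B: 203.7  (cumulative 203.7)
B→C: 234.6  (cumulative 438.2)
C→D: 295.2  (cumulative 733.4)
D→E: 149.8  (cumulative 883.2)
Cumulative distance at E ≈ 883.

883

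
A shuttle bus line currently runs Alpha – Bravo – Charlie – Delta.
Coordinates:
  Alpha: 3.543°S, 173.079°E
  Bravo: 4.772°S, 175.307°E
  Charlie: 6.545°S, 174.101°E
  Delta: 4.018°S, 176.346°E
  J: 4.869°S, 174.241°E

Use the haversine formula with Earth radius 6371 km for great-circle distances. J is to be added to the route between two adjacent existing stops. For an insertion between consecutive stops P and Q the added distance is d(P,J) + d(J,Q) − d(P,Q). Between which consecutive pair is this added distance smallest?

between Alpha and Bravo

Added distance for inserting J between each consecutive pair:
Alpha–Bravo: 32.1 km
Bravo–Charlie: 67.5 km
Charlie–Delta: 63.7 km
Smallest added distance is 32.1 km, inserting between Alpha and Bravo.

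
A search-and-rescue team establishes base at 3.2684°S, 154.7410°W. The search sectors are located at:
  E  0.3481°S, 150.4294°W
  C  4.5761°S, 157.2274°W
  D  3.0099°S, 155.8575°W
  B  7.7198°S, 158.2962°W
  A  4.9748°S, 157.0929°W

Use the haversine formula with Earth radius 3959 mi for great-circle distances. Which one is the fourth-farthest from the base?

Distances from the base (3.2684°S, 154.7410°W):
B: 392.9 mi
E: 359.7 mi
A: 200.4 mi
C: 193.8 mi
D: 79.1 mi
The fourth-farthest is C at 193.8 mi.

C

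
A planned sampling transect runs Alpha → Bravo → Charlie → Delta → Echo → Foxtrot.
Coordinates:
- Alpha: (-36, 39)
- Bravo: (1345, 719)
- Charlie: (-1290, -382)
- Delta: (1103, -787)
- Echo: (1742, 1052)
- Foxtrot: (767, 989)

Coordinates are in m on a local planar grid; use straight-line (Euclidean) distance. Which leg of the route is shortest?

Echo–Foxtrot

Leg distances:
Alpha→Bravo: 1539.3 m
Bravo→Charlie: 2855.8 m
Charlie→Delta: 2427.0 m
Delta→Echo: 1946.9 m
Echo→Foxtrot: 977.0 m
The shortest leg is Echo–Foxtrot at 977.0 m.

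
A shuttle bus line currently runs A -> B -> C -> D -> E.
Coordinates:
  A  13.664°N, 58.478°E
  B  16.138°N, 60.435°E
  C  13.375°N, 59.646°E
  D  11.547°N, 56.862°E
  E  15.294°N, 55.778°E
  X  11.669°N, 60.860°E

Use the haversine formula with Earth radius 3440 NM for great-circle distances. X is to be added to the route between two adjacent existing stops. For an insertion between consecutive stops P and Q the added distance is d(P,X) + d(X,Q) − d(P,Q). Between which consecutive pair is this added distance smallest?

between C and D

Added distance for inserting X between each consecutive pair:
A–B: 266.4 NM
B–C: 222.1 NM
C–D: 163.3 NM
D–E: 369.5 NM
Smallest added distance is 163.3 NM, inserting between C and D.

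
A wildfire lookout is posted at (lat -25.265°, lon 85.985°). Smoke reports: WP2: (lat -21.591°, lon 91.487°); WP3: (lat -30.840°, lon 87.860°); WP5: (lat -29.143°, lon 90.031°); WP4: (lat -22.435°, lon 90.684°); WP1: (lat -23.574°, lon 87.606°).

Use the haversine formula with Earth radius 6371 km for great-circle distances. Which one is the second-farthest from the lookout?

Distances from the lookout ((lat -25.265°, lon 85.985°)):
WP2: 694.1 km
WP3: 646.6 km
WP5: 588.2 km
WP4: 572.1 km
WP1: 249.6 km
The second-farthest is WP3 at 646.6 km.

WP3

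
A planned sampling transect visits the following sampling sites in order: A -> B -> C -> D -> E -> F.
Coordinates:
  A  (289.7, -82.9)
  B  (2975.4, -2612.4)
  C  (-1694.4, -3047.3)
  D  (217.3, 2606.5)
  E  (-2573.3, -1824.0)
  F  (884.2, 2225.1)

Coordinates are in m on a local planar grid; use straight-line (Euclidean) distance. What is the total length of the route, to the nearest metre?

24908 m

Leg distances:
A→B: 3689.4 m  (cumulative 3689.4 m)
B→C: 4690.0 m  (cumulative 8379.4 m)
C→D: 5968.3 m  (cumulative 14347.6 m)
D→E: 5236.1 m  (cumulative 19583.7 m)
E→F: 5324.4 m  (cumulative 24908.1 m)
Total route length ≈ 24908 m.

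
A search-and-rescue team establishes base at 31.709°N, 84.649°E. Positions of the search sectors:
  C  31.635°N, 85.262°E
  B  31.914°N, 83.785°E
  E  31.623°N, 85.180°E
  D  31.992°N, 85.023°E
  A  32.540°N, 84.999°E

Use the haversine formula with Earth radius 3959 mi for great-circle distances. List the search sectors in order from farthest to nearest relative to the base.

A, B, C, E, D

Distance from the base at 31.709°N, 84.649°E to each:
A 32.540°N, 84.999°E: 61.0 mi
B 31.914°N, 83.785°E: 52.7 mi
C 31.635°N, 85.262°E: 36.4 mi
E 31.623°N, 85.180°E: 31.8 mi
D 31.992°N, 85.023°E: 29.4 mi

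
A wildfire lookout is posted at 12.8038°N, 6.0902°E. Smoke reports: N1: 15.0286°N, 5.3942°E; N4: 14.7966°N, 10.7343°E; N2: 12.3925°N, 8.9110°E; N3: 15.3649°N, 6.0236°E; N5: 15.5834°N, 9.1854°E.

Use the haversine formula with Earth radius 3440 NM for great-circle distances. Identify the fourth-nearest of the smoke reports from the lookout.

Distance to each, sorted:
N1: 139.6 NM
N3: 153.8 NM
N2: 167.1 NM
N5: 245.6 NM
N4: 296.0 NM
The fourth-nearest is N5 at 245.6 NM.

N5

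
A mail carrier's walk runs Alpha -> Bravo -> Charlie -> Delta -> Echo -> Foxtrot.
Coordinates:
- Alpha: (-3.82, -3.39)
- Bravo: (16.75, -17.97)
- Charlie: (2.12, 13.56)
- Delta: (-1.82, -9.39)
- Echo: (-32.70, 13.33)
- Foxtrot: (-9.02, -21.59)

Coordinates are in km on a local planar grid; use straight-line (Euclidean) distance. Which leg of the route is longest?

Echo–Foxtrot

Leg distances:
Alpha→Bravo: 25.2 km
Bravo→Charlie: 34.8 km
Charlie→Delta: 23.3 km
Delta→Echo: 38.3 km
Echo→Foxtrot: 42.2 km
The longest leg is Echo–Foxtrot at 42.2 km.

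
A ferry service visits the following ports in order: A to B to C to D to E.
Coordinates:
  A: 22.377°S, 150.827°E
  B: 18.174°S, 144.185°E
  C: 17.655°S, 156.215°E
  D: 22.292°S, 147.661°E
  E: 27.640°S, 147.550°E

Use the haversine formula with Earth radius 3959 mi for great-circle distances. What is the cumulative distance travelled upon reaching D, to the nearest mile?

Leg distances:
A→B: 519.2 mi  (cumulative 519.2 mi)
B→C: 791.6 mi  (cumulative 1310.8 mi)
C→D: 641.1 mi  (cumulative 1951.8 mi)
Cumulative distance at D ≈ 1952 mi.

1952 mi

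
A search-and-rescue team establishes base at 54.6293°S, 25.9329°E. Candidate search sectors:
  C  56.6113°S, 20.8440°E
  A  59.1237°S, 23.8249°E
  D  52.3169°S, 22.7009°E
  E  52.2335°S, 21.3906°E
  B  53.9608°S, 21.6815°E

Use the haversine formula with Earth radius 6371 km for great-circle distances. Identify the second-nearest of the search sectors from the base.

D

Distances from the base (54.6293°S, 25.9329°E):
B: 285.7 km
D: 334.4 km
C: 388.0 km
E: 401.8 km
A: 515.8 km
The second-nearest is D at 334.4 km.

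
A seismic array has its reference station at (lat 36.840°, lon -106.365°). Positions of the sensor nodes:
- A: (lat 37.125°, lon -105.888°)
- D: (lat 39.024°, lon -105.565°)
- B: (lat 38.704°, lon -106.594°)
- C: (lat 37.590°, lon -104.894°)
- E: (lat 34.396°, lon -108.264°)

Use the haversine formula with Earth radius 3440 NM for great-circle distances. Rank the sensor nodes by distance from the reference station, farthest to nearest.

E, D, B, C, A

Computing each great-circle distance from (lat 36.840°, lon -106.365°):
E (lat 34.396°, lon -108.264°): 173.5 NM
D (lat 39.024°, lon -105.565°): 136.5 NM
B (lat 38.704°, lon -106.594°): 112.4 NM
C (lat 37.590°, lon -104.894°): 83.5 NM
A (lat 37.125°, lon -105.888°): 28.6 NM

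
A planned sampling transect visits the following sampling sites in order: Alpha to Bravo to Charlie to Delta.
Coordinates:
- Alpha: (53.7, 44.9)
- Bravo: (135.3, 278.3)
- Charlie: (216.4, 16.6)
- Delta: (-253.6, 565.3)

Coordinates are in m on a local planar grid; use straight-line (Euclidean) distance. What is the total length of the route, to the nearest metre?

Leg distances:
Alpha→Bravo: 247.3 m  (cumulative 247.3 m)
Bravo→Charlie: 274.0 m  (cumulative 521.2 m)
Charlie→Delta: 722.5 m  (cumulative 1243.7 m)
Total route length ≈ 1244 m.

1244 m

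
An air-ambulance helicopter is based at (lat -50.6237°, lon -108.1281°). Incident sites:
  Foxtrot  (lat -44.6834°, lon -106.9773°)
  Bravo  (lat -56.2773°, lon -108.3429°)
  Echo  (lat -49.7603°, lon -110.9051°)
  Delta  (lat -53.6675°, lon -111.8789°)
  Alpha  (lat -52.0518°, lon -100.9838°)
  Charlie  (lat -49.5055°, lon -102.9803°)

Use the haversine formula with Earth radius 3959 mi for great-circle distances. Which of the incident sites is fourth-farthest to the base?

Distance to each, sorted:
Foxtrot: 413.9 mi
Bravo: 390.7 mi
Alpha: 323.6 mi
Delta: 263.6 mi
Charlie: 241.0 mi
Echo: 136.6 mi
The fourth-farthest is Delta at 263.6 mi.

Delta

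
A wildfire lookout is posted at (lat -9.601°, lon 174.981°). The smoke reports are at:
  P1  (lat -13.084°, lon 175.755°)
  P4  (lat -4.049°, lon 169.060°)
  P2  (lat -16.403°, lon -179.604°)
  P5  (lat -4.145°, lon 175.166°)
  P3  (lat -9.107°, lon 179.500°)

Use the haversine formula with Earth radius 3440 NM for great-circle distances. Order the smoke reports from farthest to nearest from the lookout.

Distance from the lookout at (lat -9.601°, lon 174.981°) to each:
P2 (lat -16.403°, lon -179.604°): 516.7 NM
P4 (lat -4.049°, lon 169.060°): 485.4 NM
P5 (lat -4.145°, lon 175.166°): 327.8 NM
P3 (lat -9.107°, lon 179.500°): 269.3 NM
P1 (lat -13.084°, lon 175.755°): 214.0 NM

P2, P4, P5, P3, P1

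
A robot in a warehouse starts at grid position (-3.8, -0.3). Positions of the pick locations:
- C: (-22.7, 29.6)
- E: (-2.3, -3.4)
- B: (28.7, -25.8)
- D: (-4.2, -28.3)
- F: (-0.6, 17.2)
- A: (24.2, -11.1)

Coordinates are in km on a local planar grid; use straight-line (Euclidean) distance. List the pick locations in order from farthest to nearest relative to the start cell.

Computing each straight-line distance from (-3.8, -0.3):
B (28.7, -25.8): 41.3 km
C (-22.7, 29.6): 35.4 km
A (24.2, -11.1): 30.0 km
D (-4.2, -28.3): 28.0 km
F (-0.6, 17.2): 17.8 km
E (-2.3, -3.4): 3.4 km

B, C, A, D, F, E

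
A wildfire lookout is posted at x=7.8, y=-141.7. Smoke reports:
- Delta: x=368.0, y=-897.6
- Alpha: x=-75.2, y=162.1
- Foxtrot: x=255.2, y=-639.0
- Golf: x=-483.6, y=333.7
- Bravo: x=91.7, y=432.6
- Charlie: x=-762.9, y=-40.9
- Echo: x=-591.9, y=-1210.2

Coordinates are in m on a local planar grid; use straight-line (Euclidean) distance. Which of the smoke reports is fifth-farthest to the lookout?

Bravo

Distances from the lookout (x=7.8, y=-141.7):
Echo: 1225.3 m
Delta: 837.3 m
Charlie: 777.3 m
Golf: 683.7 m
Bravo: 580.4 m
Foxtrot: 555.4 m
Alpha: 314.9 m
The fifth-farthest is Bravo at 580.4 m.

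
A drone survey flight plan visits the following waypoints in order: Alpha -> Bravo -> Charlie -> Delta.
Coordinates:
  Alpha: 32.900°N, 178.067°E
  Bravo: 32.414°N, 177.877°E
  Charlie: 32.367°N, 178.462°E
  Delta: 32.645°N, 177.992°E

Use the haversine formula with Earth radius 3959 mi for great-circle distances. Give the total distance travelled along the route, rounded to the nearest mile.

Leg distances:
Alpha→Bravo: 35.4 mi  (cumulative 35.4 mi)
Bravo→Charlie: 34.3 mi  (cumulative 69.6 mi)
Charlie→Delta: 33.5 mi  (cumulative 103.1 mi)
Total route length ≈ 103 mi.

103 mi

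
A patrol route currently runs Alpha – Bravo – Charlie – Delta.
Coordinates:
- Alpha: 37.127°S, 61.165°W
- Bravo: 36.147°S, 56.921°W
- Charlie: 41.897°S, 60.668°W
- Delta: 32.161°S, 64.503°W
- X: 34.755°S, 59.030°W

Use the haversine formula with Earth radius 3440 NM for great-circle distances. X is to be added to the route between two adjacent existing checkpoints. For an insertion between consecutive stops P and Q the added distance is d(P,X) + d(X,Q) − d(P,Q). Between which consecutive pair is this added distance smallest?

between Alpha and Bravo

Added distance for inserting X between each consecutive pair:
Alpha–Bravo: 96.2 NM
Bravo–Charlie: 181.6 NM
Charlie–Delta: 138.3 NM
Smallest added distance is 96.2 NM, inserting between Alpha and Bravo.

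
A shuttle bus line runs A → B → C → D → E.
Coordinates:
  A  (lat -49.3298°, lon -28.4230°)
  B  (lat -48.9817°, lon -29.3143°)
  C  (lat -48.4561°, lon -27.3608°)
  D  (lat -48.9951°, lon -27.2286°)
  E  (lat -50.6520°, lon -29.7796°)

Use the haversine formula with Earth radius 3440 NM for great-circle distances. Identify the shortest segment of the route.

Leg distances:
A→B: 40.8 NM
B→C: 83.6 NM
C→D: 32.8 NM
D→E: 140.2 NM
The shortest leg is C–D at 32.8 NM.

C–D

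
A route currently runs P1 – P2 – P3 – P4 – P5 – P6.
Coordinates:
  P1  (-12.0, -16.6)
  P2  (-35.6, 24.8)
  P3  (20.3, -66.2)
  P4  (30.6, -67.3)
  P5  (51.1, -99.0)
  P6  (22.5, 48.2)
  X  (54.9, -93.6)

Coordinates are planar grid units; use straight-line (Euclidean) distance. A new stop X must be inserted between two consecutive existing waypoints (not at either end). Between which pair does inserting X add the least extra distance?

between P5 and P6

Added distance for inserting X between each consecutive pair:
P1–P2: 203.4
P2–P3: 86.4
P3–P4: 69.6
P4–P5: 4.7
P5–P6: 2.1
Smallest added distance is 2.1, inserting between P5 and P6.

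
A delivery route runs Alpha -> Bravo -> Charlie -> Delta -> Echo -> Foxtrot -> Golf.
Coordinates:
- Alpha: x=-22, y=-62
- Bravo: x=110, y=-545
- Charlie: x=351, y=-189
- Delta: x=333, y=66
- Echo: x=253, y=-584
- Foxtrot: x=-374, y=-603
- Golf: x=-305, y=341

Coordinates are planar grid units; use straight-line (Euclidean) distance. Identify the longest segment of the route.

Foxtrot–Golf

Leg distances:
Alpha→Bravo: 500.7
Bravo→Charlie: 429.9
Charlie→Delta: 255.6
Delta→Echo: 654.9
Echo→Foxtrot: 627.3
Foxtrot→Golf: 946.5
The longest leg is Foxtrot–Golf at 946.5.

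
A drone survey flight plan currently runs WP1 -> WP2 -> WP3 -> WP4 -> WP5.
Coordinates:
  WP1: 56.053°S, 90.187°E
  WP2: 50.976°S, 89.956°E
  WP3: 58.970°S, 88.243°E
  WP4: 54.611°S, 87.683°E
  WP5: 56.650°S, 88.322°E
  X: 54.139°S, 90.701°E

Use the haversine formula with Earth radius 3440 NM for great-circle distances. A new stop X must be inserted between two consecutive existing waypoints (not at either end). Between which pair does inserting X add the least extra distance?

Added distance for inserting X between each consecutive pair:
WP1–WP2: 3.2 NM
WP2–WP3: 9.5 NM
WP3–WP4: 148.1 NM
WP4–WP5: 156.1 NM
Smallest added distance is 3.2 NM, inserting between WP1 and WP2.

between WP1 and WP2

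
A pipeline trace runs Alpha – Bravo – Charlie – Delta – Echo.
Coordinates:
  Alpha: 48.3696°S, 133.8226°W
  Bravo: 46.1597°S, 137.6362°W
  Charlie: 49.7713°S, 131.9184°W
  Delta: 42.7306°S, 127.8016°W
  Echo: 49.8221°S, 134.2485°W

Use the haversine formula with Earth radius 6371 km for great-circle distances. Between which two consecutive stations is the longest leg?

Leg distances:
Alpha→Bravo: 378.3 km
Bravo→Charlie: 584.9 km
Charlie→Delta: 844.1 km
Delta→Echo: 930.5 km
The longest leg is Delta–Echo at 930.5 km.

Delta–Echo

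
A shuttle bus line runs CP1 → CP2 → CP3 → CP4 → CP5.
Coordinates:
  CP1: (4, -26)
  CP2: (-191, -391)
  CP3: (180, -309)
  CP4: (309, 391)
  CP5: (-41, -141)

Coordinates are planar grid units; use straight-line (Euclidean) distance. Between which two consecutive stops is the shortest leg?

CP2–CP3

Leg distances:
CP1→CP2: 413.8
CP2→CP3: 380.0
CP3→CP4: 711.8
CP4→CP5: 636.8
The shortest leg is CP2–CP3 at 380.0.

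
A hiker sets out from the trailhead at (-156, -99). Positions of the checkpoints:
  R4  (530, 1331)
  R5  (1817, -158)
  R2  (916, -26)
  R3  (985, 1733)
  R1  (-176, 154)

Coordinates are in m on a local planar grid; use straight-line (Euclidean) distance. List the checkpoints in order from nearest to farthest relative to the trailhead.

R1, R2, R4, R5, R3

Distances from the trailhead:
R1 (-176, 154): 253.8 m
R2 (916, -26): 1074.5 m
R4 (530, 1331): 1586.0 m
R5 (1817, -158): 1973.9 m
R3 (985, 1733): 2158.3 m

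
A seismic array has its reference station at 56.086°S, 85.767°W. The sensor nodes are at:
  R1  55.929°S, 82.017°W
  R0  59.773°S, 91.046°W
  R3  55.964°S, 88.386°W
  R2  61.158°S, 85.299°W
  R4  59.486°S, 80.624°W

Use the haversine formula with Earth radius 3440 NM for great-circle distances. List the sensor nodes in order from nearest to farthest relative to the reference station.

Computing each great-circle distance from 56.086°S, 85.767°W:
R3 55.964°S, 88.386°W: 88.2 NM
R1 55.929°S, 82.017°W: 126.2 NM
R4 59.486°S, 80.624°W: 262.1 NM
R0 59.773°S, 91.046°W: 277.9 NM
R2 61.158°S, 85.299°W: 304.9 NM

R3, R1, R4, R0, R2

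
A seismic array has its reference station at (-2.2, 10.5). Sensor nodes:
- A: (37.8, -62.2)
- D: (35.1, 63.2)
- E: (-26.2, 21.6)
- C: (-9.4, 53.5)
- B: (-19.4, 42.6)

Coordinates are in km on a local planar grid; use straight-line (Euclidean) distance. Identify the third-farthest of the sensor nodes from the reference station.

C

Distance to each, sorted:
A: 83.0 km
D: 64.6 km
C: 43.6 km
B: 36.4 km
E: 26.4 km
The third-farthest is C at 43.6 km.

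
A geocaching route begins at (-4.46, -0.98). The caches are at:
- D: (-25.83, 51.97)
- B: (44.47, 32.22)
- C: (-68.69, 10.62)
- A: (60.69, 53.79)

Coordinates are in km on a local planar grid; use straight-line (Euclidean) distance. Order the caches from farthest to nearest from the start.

A, C, B, D

Distances from the start:
A (60.69, 53.79): 85.1 km
C (-68.69, 10.62): 65.3 km
B (44.47, 32.22): 59.1 km
D (-25.83, 51.97): 57.1 km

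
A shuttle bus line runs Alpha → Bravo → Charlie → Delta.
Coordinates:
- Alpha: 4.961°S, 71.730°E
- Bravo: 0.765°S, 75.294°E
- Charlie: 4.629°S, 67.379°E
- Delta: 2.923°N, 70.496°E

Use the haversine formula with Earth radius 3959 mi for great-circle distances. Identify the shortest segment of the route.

Alpha–Bravo

Leg distances:
Alpha→Bravo: 380.2 mi
Bravo→Charlie: 608.0 mi
Charlie→Delta: 564.5 mi
The shortest leg is Alpha–Bravo at 380.2 mi.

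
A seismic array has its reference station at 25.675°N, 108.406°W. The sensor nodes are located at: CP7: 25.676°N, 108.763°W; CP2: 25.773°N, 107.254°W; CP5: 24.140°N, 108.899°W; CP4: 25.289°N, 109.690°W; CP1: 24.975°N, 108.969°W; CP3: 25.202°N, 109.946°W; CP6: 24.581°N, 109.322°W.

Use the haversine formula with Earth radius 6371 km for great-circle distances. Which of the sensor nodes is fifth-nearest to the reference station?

Distances from the reference station (25.675°N, 108.406°W):
CP7: 35.8 km
CP1: 96.2 km
CP2: 115.9 km
CP4: 135.8 km
CP6: 152.6 km
CP3: 163.3 km
CP5: 177.8 km
The fifth-nearest is CP6 at 152.6 km.

CP6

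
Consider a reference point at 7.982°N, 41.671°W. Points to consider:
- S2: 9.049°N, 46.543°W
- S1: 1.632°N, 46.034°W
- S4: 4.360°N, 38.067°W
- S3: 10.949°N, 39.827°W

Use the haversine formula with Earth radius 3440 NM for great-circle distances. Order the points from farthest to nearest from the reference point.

S1, S4, S2, S3

Distance from the reference point at 7.982°N, 41.671°W to each:
S1 1.632°N, 46.034°W: 462.0 NM
S4 4.360°N, 38.067°W: 305.9 NM
S2 9.049°N, 46.543°W: 296.3 NM
S3 10.949°N, 39.827°W: 208.9 NM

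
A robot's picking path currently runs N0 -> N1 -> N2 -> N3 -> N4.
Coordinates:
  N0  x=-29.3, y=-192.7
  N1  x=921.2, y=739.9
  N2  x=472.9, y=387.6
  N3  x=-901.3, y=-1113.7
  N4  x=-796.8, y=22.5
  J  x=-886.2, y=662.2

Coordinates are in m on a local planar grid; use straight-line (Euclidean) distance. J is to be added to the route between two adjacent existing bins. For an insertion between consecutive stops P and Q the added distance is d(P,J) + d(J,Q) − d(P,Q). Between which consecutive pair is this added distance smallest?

Added distance for inserting J between each consecutive pair:
N0–N1: 1687.9 m
N1–N2: 2625.5 m
N2–N3: 1127.3 m
N3–N4: 1280.9 m
Smallest added distance is 1127.3 m, inserting between N2 and N3.

between N2 and N3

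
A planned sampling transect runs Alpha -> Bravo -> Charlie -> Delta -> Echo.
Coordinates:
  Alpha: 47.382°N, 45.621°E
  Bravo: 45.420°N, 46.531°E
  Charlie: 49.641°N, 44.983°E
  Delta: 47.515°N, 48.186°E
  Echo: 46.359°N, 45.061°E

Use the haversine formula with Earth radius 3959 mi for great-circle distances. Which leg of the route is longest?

Leg distances:
Alpha→Bravo: 142.3 mi
Bravo→Charlie: 300.5 mi
Charlie→Delta: 207.4 mi
Delta→Echo: 167.7 mi
The longest leg is Bravo–Charlie at 300.5 mi.

Bravo–Charlie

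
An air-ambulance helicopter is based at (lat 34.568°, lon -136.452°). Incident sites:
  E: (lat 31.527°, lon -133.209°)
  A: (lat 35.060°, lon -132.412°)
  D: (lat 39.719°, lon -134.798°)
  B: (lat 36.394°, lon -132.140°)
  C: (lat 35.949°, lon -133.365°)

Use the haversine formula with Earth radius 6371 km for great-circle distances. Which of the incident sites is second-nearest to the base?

A

Distance to each, sorted:
C: 319.6 km
A: 372.8 km
B: 440.0 km
E: 453.5 km
D: 591.2 km
The second-nearest is A at 372.8 km.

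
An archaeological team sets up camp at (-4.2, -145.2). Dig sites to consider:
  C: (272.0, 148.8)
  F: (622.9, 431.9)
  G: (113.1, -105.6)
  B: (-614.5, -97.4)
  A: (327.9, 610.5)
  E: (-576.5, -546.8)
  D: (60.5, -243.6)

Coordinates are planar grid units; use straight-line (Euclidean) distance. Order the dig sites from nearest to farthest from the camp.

D, G, C, B, E, A, F

Computing each straight-line distance from (-4.2, -145.2):
D (60.5, -243.6): 117.8
G (113.1, -105.6): 123.8
C (272.0, 148.8): 403.4
B (-614.5, -97.4): 612.2
E (-576.5, -546.8): 699.1
A (327.9, 610.5): 825.5
F (622.9, 431.9): 852.2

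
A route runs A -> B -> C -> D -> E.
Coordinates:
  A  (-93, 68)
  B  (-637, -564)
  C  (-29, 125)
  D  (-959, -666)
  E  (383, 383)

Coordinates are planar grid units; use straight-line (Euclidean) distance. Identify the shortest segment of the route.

A–B

Leg distances:
A→B: 833.9
B→C: 918.9
C→D: 1220.9
D→E: 1703.3
The shortest leg is A–B at 833.9.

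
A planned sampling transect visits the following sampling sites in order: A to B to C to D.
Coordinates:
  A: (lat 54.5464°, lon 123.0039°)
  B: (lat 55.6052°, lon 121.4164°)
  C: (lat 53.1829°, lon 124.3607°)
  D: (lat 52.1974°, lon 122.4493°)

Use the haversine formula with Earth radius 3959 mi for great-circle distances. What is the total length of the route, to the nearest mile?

407 mi

Leg distances:
A→B: 96.4 mi  (cumulative 96.4 mi)
B→C: 205.0 mi  (cumulative 301.4 mi)
C→D: 105.1 mi  (cumulative 406.5 mi)
Total route length ≈ 407 mi.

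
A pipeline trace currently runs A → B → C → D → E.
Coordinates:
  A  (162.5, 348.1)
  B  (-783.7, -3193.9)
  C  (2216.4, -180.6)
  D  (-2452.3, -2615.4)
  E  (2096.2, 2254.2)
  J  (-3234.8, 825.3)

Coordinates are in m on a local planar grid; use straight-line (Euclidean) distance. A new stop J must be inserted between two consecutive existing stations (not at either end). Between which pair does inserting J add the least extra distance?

Added distance for inserting J between each consecutive pair:
A–B: 4472.1 m
B–C: 5998.7 m
C–D: 3806.3 m
D–E: 2384.3 m
Smallest added distance is 2384.3 m, inserting between D and E.

between D and E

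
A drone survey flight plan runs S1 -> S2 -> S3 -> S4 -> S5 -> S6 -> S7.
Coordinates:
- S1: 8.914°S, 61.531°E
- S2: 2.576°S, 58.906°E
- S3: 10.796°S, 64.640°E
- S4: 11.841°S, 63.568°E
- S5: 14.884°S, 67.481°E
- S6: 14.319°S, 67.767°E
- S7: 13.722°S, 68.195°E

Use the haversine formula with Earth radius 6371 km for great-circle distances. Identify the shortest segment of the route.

Leg distances:
S1→S2: 762.2 km
S2→S3: 1111.6 km
S3→S4: 164.8 km
S4→S5: 541.9 km
S5→S6: 70.0 km
S6→S7: 80.9 km
The shortest leg is S5–S6 at 70.0 km.

S5–S6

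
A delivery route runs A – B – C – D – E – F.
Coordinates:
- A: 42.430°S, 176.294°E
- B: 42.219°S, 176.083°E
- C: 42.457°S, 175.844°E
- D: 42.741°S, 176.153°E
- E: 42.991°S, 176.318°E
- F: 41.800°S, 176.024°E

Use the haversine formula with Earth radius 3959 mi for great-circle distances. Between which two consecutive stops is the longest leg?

E–F

Leg distances:
A→B: 18.1 mi
B→C: 20.5 mi
C→D: 25.1 mi
D→E: 19.2 mi
E→F: 83.7 mi
The longest leg is E–F at 83.7 mi.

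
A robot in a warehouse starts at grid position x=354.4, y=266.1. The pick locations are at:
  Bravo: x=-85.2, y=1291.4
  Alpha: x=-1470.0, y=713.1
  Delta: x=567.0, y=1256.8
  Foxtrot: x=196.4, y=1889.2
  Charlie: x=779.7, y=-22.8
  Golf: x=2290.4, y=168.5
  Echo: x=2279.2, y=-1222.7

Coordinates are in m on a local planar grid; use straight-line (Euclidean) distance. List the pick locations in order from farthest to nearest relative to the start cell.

Echo, Golf, Alpha, Foxtrot, Bravo, Delta, Charlie

Distance from the start cell at x=354.4, y=266.1 to each:
Echo x=2279.2, y=-1222.7: 2433.4 m
Golf x=2290.4, y=168.5: 1938.5 m
Alpha x=-1470.0, y=713.1: 1878.4 m
Foxtrot x=196.4, y=1889.2: 1630.8 m
Bravo x=-85.2, y=1291.4: 1115.6 m
Delta x=567.0, y=1256.8: 1013.3 m
Charlie x=779.7, y=-22.8: 514.1 m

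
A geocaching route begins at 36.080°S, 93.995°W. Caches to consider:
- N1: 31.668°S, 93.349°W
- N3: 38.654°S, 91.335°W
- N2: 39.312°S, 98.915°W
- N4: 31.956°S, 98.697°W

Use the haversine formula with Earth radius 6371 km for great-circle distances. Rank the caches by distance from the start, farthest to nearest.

Computing each great-circle distance from 36.080°S, 93.995°W:
N4 31.956°S, 98.697°W: 630.8 km
N2 39.312°S, 98.915°W: 562.5 km
N1 31.668°S, 93.349°W: 494.2 km
N3 38.654°S, 91.335°W: 370.3 km

N4, N2, N1, N3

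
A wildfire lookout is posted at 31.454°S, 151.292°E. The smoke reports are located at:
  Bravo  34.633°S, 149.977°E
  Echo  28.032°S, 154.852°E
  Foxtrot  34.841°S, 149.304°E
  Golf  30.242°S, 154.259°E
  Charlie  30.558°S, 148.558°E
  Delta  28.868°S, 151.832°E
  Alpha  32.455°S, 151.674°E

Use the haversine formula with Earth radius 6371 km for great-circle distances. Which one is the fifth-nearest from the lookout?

Distance to each, sorted:
Alpha: 117.0 km
Charlie: 279.0 km
Delta: 292.2 km
Golf: 313.7 km
Bravo: 374.1 km
Foxtrot: 419.6 km
Echo: 512.7 km
The fifth-nearest is Bravo at 374.1 km.

Bravo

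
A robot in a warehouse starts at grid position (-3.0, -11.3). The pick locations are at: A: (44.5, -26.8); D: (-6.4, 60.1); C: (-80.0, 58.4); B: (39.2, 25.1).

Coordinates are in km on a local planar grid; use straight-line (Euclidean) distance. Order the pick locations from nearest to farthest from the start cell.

A, B, D, C

Computing each straight-line distance from (-3.0, -11.3):
A (44.5, -26.8): 50.0 km
B (39.2, 25.1): 55.7 km
D (-6.4, 60.1): 71.5 km
C (-80.0, 58.4): 103.9 km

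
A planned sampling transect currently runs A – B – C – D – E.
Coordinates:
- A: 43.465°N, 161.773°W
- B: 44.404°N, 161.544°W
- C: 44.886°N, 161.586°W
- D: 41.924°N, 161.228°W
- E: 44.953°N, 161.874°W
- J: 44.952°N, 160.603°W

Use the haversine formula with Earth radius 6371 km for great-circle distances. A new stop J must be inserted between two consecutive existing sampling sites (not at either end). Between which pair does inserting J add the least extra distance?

Added distance for inserting J between each consecutive pair:
A–B: 180.0 km
B–C: 120.2 km
C–D: 87.6 km
D–E: 99.7 km
Smallest added distance is 87.6 km, inserting between C and D.

between C and D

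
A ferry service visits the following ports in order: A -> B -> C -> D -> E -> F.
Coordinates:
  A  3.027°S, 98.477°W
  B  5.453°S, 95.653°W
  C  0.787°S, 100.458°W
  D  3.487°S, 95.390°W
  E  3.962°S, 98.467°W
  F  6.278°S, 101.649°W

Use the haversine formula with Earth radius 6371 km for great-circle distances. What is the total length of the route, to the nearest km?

Leg distances:
A→B: 413.3 km  (cumulative 413.3 km)
B→C: 744.1 km  (cumulative 1157.4 km)
C→D: 638.1 km  (cumulative 1795.5 km)
D→E: 345.5 km  (cumulative 2141.0 km)
E→F: 436.5 km  (cumulative 2577.5 km)
Total route length ≈ 2577 km.

2577 km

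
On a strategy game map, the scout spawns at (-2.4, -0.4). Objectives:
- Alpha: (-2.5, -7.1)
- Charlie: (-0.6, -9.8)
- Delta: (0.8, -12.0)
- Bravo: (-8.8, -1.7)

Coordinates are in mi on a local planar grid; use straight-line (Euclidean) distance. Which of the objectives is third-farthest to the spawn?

Alpha

Distance to each, sorted:
Delta: 12.0 mi
Charlie: 9.6 mi
Alpha: 6.7 mi
Bravo: 6.5 mi
The third-farthest is Alpha at 6.7 mi.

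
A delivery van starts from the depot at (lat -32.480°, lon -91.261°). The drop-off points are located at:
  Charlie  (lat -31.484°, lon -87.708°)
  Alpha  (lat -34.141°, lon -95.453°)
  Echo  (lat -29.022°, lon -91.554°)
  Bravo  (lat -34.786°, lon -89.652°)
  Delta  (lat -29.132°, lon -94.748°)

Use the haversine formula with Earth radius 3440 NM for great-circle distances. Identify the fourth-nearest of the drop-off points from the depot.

Alpha

Distances from the depot ((lat -32.480°, lon -91.261°)):
Bravo: 160.1 NM
Charlie: 190.6 NM
Echo: 208.2 NM
Alpha: 232.8 NM
Delta: 269.7 NM
The fourth-nearest is Alpha at 232.8 NM.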